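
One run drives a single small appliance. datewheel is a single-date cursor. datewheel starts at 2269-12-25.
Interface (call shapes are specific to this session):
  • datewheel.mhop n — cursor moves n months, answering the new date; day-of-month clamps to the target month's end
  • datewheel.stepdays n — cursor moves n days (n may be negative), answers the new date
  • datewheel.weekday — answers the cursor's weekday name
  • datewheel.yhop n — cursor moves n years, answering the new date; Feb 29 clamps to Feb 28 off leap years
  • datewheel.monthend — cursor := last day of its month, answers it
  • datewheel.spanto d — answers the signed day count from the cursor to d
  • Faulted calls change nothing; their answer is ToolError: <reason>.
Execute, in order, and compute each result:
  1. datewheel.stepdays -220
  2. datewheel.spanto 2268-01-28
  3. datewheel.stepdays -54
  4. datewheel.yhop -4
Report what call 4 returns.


Answer: 2265-03-26

Derivation:
% datewheel.stepdays -220
= 2269-05-19
% datewheel.spanto 2268-01-28
= -477
% datewheel.stepdays -54
= 2269-03-26
% datewheel.yhop -4
= 2265-03-26


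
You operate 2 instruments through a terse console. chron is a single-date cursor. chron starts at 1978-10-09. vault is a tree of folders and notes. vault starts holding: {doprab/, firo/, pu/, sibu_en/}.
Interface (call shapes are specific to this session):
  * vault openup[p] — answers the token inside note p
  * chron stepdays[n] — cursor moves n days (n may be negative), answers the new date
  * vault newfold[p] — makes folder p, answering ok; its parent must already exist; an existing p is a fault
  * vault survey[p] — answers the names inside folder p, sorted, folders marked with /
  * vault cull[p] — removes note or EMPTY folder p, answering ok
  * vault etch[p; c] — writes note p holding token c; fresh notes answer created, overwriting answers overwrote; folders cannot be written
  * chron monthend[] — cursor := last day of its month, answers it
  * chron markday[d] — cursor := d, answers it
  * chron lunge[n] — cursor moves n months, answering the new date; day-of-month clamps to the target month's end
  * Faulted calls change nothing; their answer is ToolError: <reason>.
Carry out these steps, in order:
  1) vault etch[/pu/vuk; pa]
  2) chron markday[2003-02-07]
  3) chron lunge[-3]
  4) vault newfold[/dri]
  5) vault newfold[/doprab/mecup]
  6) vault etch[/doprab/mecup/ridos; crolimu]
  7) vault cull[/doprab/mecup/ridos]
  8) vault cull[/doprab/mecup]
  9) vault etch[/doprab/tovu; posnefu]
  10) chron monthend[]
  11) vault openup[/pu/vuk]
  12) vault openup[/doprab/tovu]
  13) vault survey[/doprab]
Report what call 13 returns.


Answer: [tovu]

Derivation:
→ vault etch(p→/pu/vuk, c→pa)
← created
→ chron markday(d→2003-02-07)
← 2003-02-07
→ chron lunge(n→-3)
← 2002-11-07
→ vault newfold(p→/dri)
← ok
→ vault newfold(p→/doprab/mecup)
← ok
→ vault etch(p→/doprab/mecup/ridos, c→crolimu)
← created
→ vault cull(p→/doprab/mecup/ridos)
← ok
→ vault cull(p→/doprab/mecup)
← ok
→ vault etch(p→/doprab/tovu, c→posnefu)
← created
→ chron monthend()
← 2002-11-30
→ vault openup(p→/pu/vuk)
← pa
→ vault openup(p→/doprab/tovu)
← posnefu
→ vault survey(p→/doprab)
← [tovu]


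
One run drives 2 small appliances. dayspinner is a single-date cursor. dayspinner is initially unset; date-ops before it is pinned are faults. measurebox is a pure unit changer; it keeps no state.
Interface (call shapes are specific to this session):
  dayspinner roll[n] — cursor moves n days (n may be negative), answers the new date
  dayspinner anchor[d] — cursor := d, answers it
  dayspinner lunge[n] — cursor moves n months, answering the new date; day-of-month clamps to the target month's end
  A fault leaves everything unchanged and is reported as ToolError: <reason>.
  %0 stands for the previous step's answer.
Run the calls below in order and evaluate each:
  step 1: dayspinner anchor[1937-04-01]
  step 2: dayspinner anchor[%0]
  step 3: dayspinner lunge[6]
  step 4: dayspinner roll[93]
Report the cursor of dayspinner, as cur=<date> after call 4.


Answer: cur=1938-01-02

Derivation:
Act: dayspinner anchor[d=1937-04-01]
Obs: 1937-04-01
Act: dayspinner anchor[d=%0]
Obs: 1937-04-01
Act: dayspinner lunge[n=6]
Obs: 1937-10-01
Act: dayspinner roll[n=93]
Obs: 1938-01-02


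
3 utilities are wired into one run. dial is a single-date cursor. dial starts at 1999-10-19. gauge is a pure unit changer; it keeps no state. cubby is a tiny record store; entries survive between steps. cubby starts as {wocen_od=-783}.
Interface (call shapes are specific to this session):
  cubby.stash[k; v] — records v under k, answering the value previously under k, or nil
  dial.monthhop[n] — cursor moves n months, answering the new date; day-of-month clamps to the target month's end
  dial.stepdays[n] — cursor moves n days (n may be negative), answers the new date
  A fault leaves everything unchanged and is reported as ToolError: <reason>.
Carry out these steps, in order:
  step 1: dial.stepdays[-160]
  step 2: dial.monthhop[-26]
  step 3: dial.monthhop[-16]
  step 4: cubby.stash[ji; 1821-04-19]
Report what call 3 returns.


Answer: 1995-11-12

Derivation:
Using dial.stepdays on -160, — result: 1999-05-12.
I use dial.monthhop on -26, → 1997-03-12.
I invoke dial.monthhop on -16, yielding 1995-11-12.
I call cubby.stash on ji, 1821-04-19, giving nil.


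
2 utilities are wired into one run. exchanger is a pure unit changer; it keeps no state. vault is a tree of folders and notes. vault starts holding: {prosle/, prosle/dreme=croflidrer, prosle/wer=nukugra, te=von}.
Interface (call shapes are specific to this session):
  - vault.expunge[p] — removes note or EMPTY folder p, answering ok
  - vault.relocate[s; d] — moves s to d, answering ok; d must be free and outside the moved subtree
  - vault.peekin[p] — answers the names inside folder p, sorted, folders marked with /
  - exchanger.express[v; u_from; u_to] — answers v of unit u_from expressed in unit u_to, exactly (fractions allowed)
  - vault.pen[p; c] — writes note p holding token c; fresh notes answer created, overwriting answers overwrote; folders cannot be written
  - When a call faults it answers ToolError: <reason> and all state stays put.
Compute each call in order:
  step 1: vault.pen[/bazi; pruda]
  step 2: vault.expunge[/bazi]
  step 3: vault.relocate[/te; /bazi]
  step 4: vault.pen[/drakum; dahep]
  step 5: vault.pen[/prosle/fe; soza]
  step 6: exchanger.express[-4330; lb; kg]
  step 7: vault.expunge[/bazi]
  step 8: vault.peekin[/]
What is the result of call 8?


Answer: [drakum, prosle/]

Derivation:
-> vault.pen(/bazi, pruda)
<- created
-> vault.expunge(/bazi)
<- ok
-> vault.relocate(/te, /bazi)
<- ok
-> vault.pen(/drakum, dahep)
<- created
-> vault.pen(/prosle/fe, soza)
<- created
-> exchanger.express(-4330, lb, kg)
<- -19640549621/10000000
-> vault.expunge(/bazi)
<- ok
-> vault.peekin(/)
<- [drakum, prosle/]


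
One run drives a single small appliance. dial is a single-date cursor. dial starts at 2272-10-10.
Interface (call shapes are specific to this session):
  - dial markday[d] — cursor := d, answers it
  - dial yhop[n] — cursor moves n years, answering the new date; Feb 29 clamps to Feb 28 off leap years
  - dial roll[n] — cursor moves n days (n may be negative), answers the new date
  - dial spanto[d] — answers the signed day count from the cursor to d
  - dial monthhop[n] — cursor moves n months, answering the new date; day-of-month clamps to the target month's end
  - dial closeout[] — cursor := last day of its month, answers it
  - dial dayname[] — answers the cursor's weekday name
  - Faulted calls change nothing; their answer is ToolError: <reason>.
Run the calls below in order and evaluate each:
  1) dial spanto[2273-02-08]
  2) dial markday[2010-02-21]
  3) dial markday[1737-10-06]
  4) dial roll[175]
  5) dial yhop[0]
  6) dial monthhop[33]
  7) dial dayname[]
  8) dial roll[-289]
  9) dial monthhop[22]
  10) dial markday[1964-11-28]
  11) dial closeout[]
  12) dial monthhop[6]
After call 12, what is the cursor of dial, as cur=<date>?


Answer: cur=1965-05-30

Derivation:
Do: dial spanto[2273-02-08]
See: 121
Do: dial markday[2010-02-21]
See: 2010-02-21
Do: dial markday[1737-10-06]
See: 1737-10-06
Do: dial roll[175]
See: 1738-03-30
Do: dial yhop[0]
See: 1738-03-30
Do: dial monthhop[33]
See: 1740-12-30
Do: dial dayname[]
See: Friday
Do: dial roll[-289]
See: 1740-03-16
Do: dial monthhop[22]
See: 1742-01-16
Do: dial markday[1964-11-28]
See: 1964-11-28
Do: dial closeout[]
See: 1964-11-30
Do: dial monthhop[6]
See: 1965-05-30


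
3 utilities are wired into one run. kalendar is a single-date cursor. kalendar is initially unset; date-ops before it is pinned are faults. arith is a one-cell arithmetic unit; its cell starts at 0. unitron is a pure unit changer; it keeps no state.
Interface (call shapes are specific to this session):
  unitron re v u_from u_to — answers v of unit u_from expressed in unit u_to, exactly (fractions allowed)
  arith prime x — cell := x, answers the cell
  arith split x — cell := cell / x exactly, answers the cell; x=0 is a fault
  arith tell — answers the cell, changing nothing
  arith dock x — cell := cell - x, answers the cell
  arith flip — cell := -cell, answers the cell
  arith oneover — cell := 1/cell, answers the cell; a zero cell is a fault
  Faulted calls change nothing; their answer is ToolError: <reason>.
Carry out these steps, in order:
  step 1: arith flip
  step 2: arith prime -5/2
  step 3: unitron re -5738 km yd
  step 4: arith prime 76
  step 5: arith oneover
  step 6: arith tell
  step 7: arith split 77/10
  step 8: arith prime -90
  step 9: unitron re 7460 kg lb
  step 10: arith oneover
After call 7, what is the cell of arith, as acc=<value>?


~$ arith flip
= 0
~$ arith prime x: -5/2
= -5/2
~$ unitron re v: -5738 u_from: km u_to: yd
= -7172500000/1143
~$ arith prime x: 76
= 76
~$ arith oneover
= 1/76
~$ arith tell
= 1/76
~$ arith split x: 77/10
= 5/2926
~$ arith prime x: -90
= -90
~$ unitron re v: 7460 u_from: kg u_to: lb
= 746000000000/45359237
~$ arith oneover
= -1/90

Answer: acc=5/2926


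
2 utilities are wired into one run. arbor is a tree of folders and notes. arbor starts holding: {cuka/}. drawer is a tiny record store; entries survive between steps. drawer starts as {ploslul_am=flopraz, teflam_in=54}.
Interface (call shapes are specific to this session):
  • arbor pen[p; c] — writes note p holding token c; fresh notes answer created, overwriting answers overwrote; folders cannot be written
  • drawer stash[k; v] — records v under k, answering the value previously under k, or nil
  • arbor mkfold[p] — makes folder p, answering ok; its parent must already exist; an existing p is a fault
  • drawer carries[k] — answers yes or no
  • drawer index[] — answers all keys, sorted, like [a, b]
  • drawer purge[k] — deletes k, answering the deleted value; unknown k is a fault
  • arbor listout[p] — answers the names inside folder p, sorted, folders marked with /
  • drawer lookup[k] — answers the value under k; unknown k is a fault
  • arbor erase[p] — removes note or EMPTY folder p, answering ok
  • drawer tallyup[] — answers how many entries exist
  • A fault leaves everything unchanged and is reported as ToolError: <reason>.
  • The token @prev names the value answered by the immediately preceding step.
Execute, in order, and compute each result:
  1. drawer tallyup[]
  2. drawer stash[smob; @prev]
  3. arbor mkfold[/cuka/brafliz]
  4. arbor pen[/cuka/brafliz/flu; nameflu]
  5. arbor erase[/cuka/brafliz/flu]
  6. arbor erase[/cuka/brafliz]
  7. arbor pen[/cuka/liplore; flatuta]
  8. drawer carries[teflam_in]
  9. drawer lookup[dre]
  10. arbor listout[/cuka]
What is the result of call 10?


-- drawer tallyup() ~> 2
-- drawer stash(smob, @prev) ~> nil
-- arbor mkfold(/cuka/brafliz) ~> ok
-- arbor pen(/cuka/brafliz/flu, nameflu) ~> created
-- arbor erase(/cuka/brafliz/flu) ~> ok
-- arbor erase(/cuka/brafliz) ~> ok
-- arbor pen(/cuka/liplore, flatuta) ~> created
-- drawer carries(teflam_in) ~> yes
-- drawer lookup(dre) ~> ToolError: no such key dre
-- arbor listout(/cuka) ~> [liplore]

Answer: [liplore]


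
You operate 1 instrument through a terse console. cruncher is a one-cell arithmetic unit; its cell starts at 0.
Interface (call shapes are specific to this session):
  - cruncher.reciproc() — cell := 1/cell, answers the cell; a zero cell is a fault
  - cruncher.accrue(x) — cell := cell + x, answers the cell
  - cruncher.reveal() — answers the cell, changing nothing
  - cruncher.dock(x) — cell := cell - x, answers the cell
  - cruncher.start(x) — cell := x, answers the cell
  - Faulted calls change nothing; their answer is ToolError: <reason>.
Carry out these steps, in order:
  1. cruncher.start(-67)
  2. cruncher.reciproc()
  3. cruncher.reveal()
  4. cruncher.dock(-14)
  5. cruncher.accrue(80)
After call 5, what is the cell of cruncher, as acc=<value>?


[in] cruncher.start x→-67
:: -67
[in] cruncher.reciproc
:: -1/67
[in] cruncher.reveal
:: -1/67
[in] cruncher.dock x→-14
:: 937/67
[in] cruncher.accrue x→80
:: 6297/67

Answer: acc=6297/67


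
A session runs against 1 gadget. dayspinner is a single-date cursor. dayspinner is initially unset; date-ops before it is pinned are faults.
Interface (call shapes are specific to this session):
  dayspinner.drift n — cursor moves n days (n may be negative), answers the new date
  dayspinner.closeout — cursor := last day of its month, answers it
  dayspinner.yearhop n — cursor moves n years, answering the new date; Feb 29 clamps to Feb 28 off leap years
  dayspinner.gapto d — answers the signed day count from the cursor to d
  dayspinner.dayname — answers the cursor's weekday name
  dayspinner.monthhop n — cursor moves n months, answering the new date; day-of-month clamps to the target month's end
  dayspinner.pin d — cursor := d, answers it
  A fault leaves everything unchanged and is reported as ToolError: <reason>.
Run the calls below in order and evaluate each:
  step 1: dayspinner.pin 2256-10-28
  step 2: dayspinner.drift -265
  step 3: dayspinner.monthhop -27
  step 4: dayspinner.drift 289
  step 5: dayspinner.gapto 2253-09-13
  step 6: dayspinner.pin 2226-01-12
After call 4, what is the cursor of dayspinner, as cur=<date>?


% dayspinner.pin(d: 2256-10-28) => 2256-10-28
% dayspinner.drift(n: -265) => 2256-02-06
% dayspinner.monthhop(n: -27) => 2253-11-06
% dayspinner.drift(n: 289) => 2254-08-22
% dayspinner.gapto(d: 2253-09-13) => -343
% dayspinner.pin(d: 2226-01-12) => 2226-01-12

Answer: cur=2254-08-22


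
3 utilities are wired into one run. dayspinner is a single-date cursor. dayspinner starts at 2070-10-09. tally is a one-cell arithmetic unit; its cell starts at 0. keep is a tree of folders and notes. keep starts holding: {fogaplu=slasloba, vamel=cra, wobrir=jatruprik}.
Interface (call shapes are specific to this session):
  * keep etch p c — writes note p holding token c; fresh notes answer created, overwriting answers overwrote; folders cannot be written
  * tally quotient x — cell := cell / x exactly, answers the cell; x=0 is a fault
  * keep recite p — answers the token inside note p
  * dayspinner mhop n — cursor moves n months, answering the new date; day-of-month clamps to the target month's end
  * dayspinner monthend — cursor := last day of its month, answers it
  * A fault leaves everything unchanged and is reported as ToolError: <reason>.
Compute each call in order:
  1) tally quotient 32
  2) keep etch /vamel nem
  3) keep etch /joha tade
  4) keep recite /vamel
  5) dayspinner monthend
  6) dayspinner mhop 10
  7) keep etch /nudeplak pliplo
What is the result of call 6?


# tally quotient(x='32') == 0
# keep etch(p='/vamel', c='nem') == overwrote
# keep etch(p='/joha', c='tade') == created
# keep recite(p='/vamel') == nem
# dayspinner monthend() == 2070-10-31
# dayspinner mhop(n='10') == 2071-08-31
# keep etch(p='/nudeplak', c='pliplo') == created

Answer: 2071-08-31


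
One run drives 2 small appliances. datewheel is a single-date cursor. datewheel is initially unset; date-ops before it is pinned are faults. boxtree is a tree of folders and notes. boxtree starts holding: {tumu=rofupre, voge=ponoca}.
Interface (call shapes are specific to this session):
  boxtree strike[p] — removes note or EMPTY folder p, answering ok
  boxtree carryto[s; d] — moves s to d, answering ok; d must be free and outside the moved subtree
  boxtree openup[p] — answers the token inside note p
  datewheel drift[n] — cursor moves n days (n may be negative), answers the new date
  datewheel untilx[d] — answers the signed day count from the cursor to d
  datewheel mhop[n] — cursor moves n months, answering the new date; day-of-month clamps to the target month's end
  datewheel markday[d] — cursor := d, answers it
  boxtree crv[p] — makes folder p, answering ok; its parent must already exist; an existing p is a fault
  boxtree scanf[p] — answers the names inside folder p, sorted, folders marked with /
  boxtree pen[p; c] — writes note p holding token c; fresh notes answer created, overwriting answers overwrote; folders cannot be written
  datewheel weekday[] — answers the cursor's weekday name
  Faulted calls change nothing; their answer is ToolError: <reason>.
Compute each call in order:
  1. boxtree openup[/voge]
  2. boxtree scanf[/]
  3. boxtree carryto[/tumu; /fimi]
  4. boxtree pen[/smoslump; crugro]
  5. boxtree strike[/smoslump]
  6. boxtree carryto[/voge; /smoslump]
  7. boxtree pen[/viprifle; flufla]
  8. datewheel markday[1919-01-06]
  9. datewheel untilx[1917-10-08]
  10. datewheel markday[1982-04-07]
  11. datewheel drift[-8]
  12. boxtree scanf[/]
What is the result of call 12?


Answer: [fimi, smoslump, viprifle]

Derivation:
Act: boxtree openup[p='/voge']
Obs: ponoca
Act: boxtree scanf[p='/']
Obs: [tumu, voge]
Act: boxtree carryto[s='/tumu'; d='/fimi']
Obs: ok
Act: boxtree pen[p='/smoslump'; c='crugro']
Obs: created
Act: boxtree strike[p='/smoslump']
Obs: ok
Act: boxtree carryto[s='/voge'; d='/smoslump']
Obs: ok
Act: boxtree pen[p='/viprifle'; c='flufla']
Obs: created
Act: datewheel markday[d='1919-01-06']
Obs: 1919-01-06
Act: datewheel untilx[d='1917-10-08']
Obs: -455
Act: datewheel markday[d='1982-04-07']
Obs: 1982-04-07
Act: datewheel drift[n='-8']
Obs: 1982-03-30
Act: boxtree scanf[p='/']
Obs: [fimi, smoslump, viprifle]


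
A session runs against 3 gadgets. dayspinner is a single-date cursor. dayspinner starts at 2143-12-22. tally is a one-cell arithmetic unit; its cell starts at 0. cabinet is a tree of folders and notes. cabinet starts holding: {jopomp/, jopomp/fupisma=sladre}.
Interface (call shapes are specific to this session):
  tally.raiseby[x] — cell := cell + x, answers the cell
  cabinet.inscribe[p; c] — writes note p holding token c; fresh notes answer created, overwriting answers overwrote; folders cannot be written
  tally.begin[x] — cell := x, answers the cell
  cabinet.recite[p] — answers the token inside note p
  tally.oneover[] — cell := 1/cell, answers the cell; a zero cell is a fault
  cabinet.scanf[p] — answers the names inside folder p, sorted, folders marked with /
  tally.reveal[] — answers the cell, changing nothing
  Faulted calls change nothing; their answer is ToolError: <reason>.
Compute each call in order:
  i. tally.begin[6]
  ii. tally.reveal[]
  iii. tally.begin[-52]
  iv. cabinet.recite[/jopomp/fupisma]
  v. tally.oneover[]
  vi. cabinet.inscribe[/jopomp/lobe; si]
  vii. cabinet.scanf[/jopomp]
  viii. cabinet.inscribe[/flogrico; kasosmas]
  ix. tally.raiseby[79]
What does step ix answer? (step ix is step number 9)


Answer: 4107/52

Derivation:
Do: tally.begin[x=6]
See: 6
Do: tally.reveal[]
See: 6
Do: tally.begin[x=-52]
See: -52
Do: cabinet.recite[p=/jopomp/fupisma]
See: sladre
Do: tally.oneover[]
See: -1/52
Do: cabinet.inscribe[p=/jopomp/lobe; c=si]
See: created
Do: cabinet.scanf[p=/jopomp]
See: [fupisma, lobe]
Do: cabinet.inscribe[p=/flogrico; c=kasosmas]
See: created
Do: tally.raiseby[x=79]
See: 4107/52


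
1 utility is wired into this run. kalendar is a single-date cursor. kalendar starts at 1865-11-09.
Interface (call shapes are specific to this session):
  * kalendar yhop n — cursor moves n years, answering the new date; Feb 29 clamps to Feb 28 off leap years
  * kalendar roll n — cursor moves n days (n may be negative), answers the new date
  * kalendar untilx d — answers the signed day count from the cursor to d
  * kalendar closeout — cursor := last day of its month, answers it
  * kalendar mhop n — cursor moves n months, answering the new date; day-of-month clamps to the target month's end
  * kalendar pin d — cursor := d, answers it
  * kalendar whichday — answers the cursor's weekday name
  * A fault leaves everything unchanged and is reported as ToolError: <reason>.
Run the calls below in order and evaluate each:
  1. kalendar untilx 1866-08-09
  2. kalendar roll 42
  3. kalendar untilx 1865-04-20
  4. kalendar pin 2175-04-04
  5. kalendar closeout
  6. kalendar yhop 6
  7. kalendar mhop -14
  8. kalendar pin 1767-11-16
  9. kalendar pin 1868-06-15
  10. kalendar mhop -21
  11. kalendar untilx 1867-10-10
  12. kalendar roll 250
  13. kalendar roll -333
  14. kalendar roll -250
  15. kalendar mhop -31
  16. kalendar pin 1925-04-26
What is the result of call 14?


Step: kalendar untilx[1866-08-09]
Result: 273
Step: kalendar roll[42]
Result: 1865-12-21
Step: kalendar untilx[1865-04-20]
Result: -245
Step: kalendar pin[2175-04-04]
Result: 2175-04-04
Step: kalendar closeout[]
Result: 2175-04-30
Step: kalendar yhop[6]
Result: 2181-04-30
Step: kalendar mhop[-14]
Result: 2180-02-29
Step: kalendar pin[1767-11-16]
Result: 1767-11-16
Step: kalendar pin[1868-06-15]
Result: 1868-06-15
Step: kalendar mhop[-21]
Result: 1866-09-15
Step: kalendar untilx[1867-10-10]
Result: 390
Step: kalendar roll[250]
Result: 1867-05-23
Step: kalendar roll[-333]
Result: 1866-06-24
Step: kalendar roll[-250]
Result: 1865-10-17
Step: kalendar mhop[-31]
Result: 1863-03-17
Step: kalendar pin[1925-04-26]
Result: 1925-04-26

Answer: 1865-10-17


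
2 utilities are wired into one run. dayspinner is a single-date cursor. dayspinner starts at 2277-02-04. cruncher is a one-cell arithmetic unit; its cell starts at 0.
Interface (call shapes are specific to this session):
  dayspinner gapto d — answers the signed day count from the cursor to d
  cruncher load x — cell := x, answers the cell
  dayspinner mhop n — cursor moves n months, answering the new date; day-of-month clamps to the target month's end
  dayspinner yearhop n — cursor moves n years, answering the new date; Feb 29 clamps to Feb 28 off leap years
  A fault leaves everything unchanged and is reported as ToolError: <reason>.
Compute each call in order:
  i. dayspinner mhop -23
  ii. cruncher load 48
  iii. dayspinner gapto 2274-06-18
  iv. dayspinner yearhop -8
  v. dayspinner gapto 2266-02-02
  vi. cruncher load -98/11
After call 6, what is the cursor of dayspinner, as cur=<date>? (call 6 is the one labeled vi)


;; dayspinner mhop(n: -23) : 2275-03-04
;; cruncher load(x: 48) : 48
;; dayspinner gapto(d: 2274-06-18) : -259
;; dayspinner yearhop(n: -8) : 2267-03-04
;; dayspinner gapto(d: 2266-02-02) : -395
;; cruncher load(x: -98/11) : -98/11

Answer: cur=2267-03-04


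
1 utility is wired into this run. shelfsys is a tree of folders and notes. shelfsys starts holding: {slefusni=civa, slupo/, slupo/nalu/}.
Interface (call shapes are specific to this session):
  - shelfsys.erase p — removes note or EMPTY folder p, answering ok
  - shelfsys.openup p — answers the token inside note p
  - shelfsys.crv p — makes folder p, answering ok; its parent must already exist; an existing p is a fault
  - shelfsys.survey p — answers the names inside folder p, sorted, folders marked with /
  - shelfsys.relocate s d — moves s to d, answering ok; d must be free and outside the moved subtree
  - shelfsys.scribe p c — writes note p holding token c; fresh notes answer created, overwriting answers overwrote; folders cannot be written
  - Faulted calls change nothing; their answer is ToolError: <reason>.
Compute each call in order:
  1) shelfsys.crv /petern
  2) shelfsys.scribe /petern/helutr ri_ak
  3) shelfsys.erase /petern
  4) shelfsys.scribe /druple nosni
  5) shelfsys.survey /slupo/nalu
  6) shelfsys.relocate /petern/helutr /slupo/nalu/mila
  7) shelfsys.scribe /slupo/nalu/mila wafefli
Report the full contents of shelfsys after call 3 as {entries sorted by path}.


Answer: {petern/, petern/helutr=ri_ak, slefusni=civa, slupo/, slupo/nalu/}

Derivation:
> crv p→/petern
:: ok
> scribe p→/petern/helutr c→ri_ak
:: created
> erase p→/petern
:: ToolError: not empty
> scribe p→/druple c→nosni
:: created
> survey p→/slupo/nalu
:: []
> relocate s→/petern/helutr d→/slupo/nalu/mila
:: ok
> scribe p→/slupo/nalu/mila c→wafefli
:: overwrote


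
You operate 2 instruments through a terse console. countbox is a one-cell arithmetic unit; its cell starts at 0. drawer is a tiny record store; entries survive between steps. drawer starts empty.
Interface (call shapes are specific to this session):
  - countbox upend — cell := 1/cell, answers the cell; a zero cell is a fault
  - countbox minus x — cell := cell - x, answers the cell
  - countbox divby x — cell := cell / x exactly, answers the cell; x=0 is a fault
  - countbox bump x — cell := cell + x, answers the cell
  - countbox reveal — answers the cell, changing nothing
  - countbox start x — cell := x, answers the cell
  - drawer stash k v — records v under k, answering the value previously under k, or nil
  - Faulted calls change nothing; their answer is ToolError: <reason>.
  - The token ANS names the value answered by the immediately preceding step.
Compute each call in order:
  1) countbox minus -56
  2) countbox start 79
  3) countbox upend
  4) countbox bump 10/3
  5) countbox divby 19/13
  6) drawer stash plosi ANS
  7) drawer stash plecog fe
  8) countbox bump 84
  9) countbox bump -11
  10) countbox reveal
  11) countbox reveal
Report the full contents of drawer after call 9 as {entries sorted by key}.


Answer: {plecog=fe, plosi=10309/4503}

Derivation:
Invoking countbox minus with x: -56, → 56.
I invoke countbox start with x: 79: 79.
Invoking countbox upend(), yielding 1/79.
I call countbox bump with x: 10/3, and observe 793/237.
I run countbox divby with x: 19/13, which returns 10309/4503.
I call drawer stash with k: plosi, v: ANS: nil.
I use drawer stash with k: plecog, v: fe, yielding nil.
Then countbox bump with x: 84, giving 388561/4503.
Calling countbox bump with x: -11, and get 339028/4503.
I use countbox reveal(), and get 339028/4503.
I run countbox reveal(), giving 339028/4503.


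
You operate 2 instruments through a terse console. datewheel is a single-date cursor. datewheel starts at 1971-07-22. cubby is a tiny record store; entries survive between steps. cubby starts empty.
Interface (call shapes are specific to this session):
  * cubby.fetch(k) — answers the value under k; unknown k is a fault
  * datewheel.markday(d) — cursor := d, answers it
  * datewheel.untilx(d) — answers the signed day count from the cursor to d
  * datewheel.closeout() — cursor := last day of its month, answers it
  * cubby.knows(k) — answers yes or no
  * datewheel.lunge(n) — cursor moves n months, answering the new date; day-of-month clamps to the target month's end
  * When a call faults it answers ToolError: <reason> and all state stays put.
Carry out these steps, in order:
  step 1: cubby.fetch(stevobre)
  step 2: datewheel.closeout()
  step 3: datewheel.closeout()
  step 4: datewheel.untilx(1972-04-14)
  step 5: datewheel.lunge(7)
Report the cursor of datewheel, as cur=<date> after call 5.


Answer: cur=1972-02-29

Derivation:
I use fetch on k→stevobre, giving ToolError: no such key stevobre.
I call closeout(), which returns 1971-07-31.
Now I run closeout, and get 1971-07-31.
I try untilx on d→1972-04-14, which returns 258.
I run lunge on n→7: 1972-02-29.


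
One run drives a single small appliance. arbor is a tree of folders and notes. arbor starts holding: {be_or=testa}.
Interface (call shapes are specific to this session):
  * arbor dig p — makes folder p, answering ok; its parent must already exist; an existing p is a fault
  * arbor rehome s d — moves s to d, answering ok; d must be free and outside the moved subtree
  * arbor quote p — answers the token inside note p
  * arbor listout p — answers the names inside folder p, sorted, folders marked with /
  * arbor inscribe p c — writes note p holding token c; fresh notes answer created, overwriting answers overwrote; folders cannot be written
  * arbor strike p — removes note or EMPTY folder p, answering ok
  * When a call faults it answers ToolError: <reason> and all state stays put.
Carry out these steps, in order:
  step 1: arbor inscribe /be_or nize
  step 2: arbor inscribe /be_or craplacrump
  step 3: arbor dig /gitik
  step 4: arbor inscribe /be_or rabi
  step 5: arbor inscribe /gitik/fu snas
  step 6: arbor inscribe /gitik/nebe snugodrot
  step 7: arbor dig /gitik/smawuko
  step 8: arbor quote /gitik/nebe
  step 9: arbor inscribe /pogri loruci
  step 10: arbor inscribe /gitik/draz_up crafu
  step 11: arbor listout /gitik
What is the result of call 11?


Step: arbor inscribe[p→/be_or; c→nize]
Result: overwrote
Step: arbor inscribe[p→/be_or; c→craplacrump]
Result: overwrote
Step: arbor dig[p→/gitik]
Result: ok
Step: arbor inscribe[p→/be_or; c→rabi]
Result: overwrote
Step: arbor inscribe[p→/gitik/fu; c→snas]
Result: created
Step: arbor inscribe[p→/gitik/nebe; c→snugodrot]
Result: created
Step: arbor dig[p→/gitik/smawuko]
Result: ok
Step: arbor quote[p→/gitik/nebe]
Result: snugodrot
Step: arbor inscribe[p→/pogri; c→loruci]
Result: created
Step: arbor inscribe[p→/gitik/draz_up; c→crafu]
Result: created
Step: arbor listout[p→/gitik]
Result: [draz_up, fu, nebe, smawuko/]

Answer: [draz_up, fu, nebe, smawuko/]


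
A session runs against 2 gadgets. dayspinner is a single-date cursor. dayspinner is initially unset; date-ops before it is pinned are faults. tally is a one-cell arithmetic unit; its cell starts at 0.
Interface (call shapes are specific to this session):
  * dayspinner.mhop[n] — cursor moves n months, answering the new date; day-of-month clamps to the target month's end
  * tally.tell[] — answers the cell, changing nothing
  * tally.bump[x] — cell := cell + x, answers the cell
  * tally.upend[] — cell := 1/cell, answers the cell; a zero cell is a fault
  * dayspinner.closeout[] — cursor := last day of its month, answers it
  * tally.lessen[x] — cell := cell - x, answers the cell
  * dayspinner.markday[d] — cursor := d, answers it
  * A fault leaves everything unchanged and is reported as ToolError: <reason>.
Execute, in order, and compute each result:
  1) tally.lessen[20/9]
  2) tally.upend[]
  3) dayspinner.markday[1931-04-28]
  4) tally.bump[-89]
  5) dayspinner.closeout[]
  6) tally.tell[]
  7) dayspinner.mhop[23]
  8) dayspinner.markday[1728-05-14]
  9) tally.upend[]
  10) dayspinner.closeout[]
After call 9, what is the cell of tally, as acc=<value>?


Answer: acc=-20/1789

Derivation:
$ tally.lessen x=20/9
:: -20/9
$ tally.upend
:: -9/20
$ dayspinner.markday d=1931-04-28
:: 1931-04-28
$ tally.bump x=-89
:: -1789/20
$ dayspinner.closeout
:: 1931-04-30
$ tally.tell
:: -1789/20
$ dayspinner.mhop n=23
:: 1933-03-30
$ dayspinner.markday d=1728-05-14
:: 1728-05-14
$ tally.upend
:: -20/1789
$ dayspinner.closeout
:: 1728-05-31


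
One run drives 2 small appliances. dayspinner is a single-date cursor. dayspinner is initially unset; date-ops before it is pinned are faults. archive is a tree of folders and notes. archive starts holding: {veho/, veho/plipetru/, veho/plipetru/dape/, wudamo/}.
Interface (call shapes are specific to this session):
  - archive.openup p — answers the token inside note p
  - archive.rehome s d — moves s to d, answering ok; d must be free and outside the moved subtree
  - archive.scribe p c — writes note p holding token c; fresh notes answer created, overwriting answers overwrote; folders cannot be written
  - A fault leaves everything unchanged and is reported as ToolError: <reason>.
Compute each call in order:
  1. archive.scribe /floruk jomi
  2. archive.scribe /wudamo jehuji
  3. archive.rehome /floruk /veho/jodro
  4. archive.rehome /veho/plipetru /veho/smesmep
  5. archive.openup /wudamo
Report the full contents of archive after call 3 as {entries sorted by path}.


-> archive.scribe(p='/floruk', c='jomi')
<- created
-> archive.scribe(p='/wudamo', c='jehuji')
<- ToolError: is a directory
-> archive.rehome(s='/floruk', d='/veho/jodro')
<- ok
-> archive.rehome(s='/veho/plipetru', d='/veho/smesmep')
<- ok
-> archive.openup(p='/wudamo')
<- ToolError: is a directory

Answer: {veho/, veho/jodro=jomi, veho/plipetru/, veho/plipetru/dape/, wudamo/}


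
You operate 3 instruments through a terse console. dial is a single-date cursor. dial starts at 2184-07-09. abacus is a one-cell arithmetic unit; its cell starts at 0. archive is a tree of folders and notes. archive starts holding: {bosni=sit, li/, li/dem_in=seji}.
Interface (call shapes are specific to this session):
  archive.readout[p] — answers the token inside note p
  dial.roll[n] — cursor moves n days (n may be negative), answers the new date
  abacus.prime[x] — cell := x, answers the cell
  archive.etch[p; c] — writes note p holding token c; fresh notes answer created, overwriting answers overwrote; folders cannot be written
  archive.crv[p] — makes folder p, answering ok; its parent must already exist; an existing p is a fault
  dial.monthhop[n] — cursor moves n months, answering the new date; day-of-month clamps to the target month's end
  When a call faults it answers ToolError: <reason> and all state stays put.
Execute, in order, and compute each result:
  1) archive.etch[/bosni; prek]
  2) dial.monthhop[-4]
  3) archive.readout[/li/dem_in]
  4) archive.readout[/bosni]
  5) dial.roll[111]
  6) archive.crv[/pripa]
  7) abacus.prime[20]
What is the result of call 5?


Answer: 2184-06-28

Derivation:
>>> archive.etch p: /bosni c: prek
:: overwrote
>>> dial.monthhop n: -4
:: 2184-03-09
>>> archive.readout p: /li/dem_in
:: seji
>>> archive.readout p: /bosni
:: prek
>>> dial.roll n: 111
:: 2184-06-28
>>> archive.crv p: /pripa
:: ok
>>> abacus.prime x: 20
:: 20


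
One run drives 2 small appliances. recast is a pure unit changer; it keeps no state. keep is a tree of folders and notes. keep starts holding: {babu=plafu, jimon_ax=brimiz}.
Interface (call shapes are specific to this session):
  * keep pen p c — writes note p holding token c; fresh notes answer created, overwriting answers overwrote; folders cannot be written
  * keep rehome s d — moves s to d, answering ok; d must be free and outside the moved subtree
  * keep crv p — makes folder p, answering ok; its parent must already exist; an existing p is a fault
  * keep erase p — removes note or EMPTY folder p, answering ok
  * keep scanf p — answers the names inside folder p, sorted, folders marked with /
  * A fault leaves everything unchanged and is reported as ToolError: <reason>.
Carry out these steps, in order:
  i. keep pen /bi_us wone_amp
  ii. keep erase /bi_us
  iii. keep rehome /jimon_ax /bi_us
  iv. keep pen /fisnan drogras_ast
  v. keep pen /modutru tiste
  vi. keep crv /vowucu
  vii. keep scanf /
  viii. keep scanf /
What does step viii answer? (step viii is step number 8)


Step: keep pen[p='/bi_us'; c='wone_amp']
Result: created
Step: keep erase[p='/bi_us']
Result: ok
Step: keep rehome[s='/jimon_ax'; d='/bi_us']
Result: ok
Step: keep pen[p='/fisnan'; c='drogras_ast']
Result: created
Step: keep pen[p='/modutru'; c='tiste']
Result: created
Step: keep crv[p='/vowucu']
Result: ok
Step: keep scanf[p='/']
Result: [babu, bi_us, fisnan, modutru, vowucu/]
Step: keep scanf[p='/']
Result: [babu, bi_us, fisnan, modutru, vowucu/]

Answer: [babu, bi_us, fisnan, modutru, vowucu/]


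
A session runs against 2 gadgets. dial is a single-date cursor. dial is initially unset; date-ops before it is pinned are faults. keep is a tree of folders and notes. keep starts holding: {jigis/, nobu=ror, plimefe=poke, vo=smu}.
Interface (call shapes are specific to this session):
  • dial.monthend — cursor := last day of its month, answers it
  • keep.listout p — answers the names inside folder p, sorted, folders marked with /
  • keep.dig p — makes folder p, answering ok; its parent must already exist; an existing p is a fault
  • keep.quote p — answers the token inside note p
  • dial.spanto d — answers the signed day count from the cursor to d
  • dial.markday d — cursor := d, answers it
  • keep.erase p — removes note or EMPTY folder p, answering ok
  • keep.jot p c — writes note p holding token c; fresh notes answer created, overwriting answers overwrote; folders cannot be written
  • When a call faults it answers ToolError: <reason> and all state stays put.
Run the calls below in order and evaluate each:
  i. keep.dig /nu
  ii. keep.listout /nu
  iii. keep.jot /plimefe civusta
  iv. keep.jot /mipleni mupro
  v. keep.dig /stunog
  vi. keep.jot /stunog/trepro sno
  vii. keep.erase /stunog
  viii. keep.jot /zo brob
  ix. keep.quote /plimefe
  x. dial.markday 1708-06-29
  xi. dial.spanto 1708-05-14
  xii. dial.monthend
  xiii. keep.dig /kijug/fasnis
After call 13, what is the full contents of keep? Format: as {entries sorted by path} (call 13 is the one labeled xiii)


Answer: {jigis/, mipleni=mupro, nobu=ror, nu/, plimefe=civusta, stunog/, stunog/trepro=sno, vo=smu, zo=brob}

Derivation:
> keep.dig p=/nu
:: ok
> keep.listout p=/nu
:: []
> keep.jot p=/plimefe c=civusta
:: overwrote
> keep.jot p=/mipleni c=mupro
:: created
> keep.dig p=/stunog
:: ok
> keep.jot p=/stunog/trepro c=sno
:: created
> keep.erase p=/stunog
:: ToolError: not empty
> keep.jot p=/zo c=brob
:: created
> keep.quote p=/plimefe
:: civusta
> dial.markday d=1708-06-29
:: 1708-06-29
> dial.spanto d=1708-05-14
:: -46
> dial.monthend
:: 1708-06-30
> keep.dig p=/kijug/fasnis
:: ToolError: no parent


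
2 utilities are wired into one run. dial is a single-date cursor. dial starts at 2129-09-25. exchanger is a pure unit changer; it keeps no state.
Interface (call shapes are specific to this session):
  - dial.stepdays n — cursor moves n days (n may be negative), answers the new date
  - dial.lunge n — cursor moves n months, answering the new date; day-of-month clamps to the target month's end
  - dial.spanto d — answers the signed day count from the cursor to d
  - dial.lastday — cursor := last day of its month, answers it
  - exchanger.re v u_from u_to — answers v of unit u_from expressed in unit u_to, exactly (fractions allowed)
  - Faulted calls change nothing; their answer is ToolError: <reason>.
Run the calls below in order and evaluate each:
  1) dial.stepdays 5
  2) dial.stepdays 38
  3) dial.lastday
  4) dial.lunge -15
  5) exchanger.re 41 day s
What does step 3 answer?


-> dial.stepdays(5)
<- 2129-09-30
-> dial.stepdays(38)
<- 2129-11-07
-> dial.lastday()
<- 2129-11-30
-> dial.lunge(-15)
<- 2128-08-30
-> exchanger.re(41, day, s)
<- 3542400

Answer: 2129-11-30


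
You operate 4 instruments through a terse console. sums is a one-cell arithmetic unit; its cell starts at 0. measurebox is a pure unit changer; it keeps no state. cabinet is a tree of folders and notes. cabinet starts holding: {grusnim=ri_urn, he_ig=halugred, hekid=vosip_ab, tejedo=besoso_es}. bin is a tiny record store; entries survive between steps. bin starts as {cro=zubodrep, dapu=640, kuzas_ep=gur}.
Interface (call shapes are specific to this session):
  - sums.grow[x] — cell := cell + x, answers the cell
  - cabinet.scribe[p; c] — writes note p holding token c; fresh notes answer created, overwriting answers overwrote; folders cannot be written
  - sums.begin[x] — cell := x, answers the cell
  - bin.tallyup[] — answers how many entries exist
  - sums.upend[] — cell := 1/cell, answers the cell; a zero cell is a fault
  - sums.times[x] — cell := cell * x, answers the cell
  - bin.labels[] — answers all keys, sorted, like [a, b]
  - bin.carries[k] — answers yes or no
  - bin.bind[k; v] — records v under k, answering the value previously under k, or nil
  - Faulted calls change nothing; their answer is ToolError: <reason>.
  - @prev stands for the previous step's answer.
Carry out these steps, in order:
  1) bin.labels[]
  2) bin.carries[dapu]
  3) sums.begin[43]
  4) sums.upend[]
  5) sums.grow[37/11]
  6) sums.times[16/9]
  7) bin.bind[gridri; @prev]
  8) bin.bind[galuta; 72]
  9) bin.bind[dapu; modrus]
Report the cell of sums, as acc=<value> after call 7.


→ bin.labels()
← [cro, dapu, kuzas_ep]
→ bin.carries(k='dapu')
← yes
→ sums.begin(x='43')
← 43
→ sums.upend()
← 1/43
→ sums.grow(x='37/11')
← 1602/473
→ sums.times(x='16/9')
← 2848/473
→ bin.bind(k='gridri', v='@prev')
← nil
→ bin.bind(k='galuta', v='72')
← nil
→ bin.bind(k='dapu', v='modrus')
← 640

Answer: acc=2848/473
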